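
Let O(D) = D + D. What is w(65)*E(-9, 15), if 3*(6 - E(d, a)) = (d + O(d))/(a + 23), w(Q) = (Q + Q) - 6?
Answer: 14694/19 ≈ 773.37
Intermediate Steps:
O(D) = 2*D
w(Q) = -6 + 2*Q (w(Q) = 2*Q - 6 = -6 + 2*Q)
E(d, a) = 6 - d/(23 + a) (E(d, a) = 6 - (d + 2*d)/(3*(a + 23)) = 6 - 3*d/(3*(23 + a)) = 6 - d/(23 + a))
w(65)*E(-9, 15) = (-6 + 2*65)*((138 - 1*(-9) + 6*15)/(23 + 15)) = (-6 + 130)*((138 + 9 + 90)/38) = 124*((1/38)*237) = 124*(237/38) = 14694/19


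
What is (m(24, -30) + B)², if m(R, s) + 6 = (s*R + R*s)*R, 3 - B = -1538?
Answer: 1090650625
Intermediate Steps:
B = 1541 (B = 3 - 1*(-1538) = 3 + 1538 = 1541)
m(R, s) = -6 + 2*s*R² (m(R, s) = -6 + (s*R + R*s)*R = -6 + (R*s + R*s)*R = -6 + (2*R*s)*R = -6 + 2*s*R²)
(m(24, -30) + B)² = ((-6 + 2*(-30)*24²) + 1541)² = ((-6 + 2*(-30)*576) + 1541)² = ((-6 - 34560) + 1541)² = (-34566 + 1541)² = (-33025)² = 1090650625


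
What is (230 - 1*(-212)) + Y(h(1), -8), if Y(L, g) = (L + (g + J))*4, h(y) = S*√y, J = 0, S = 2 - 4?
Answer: 402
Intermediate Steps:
S = -2
h(y) = -2*√y
Y(L, g) = 4*L + 4*g (Y(L, g) = (L + (g + 0))*4 = (L + g)*4 = 4*L + 4*g)
(230 - 1*(-212)) + Y(h(1), -8) = (230 - 1*(-212)) + (4*(-2*√1) + 4*(-8)) = (230 + 212) + (4*(-2*1) - 32) = 442 + (4*(-2) - 32) = 442 + (-8 - 32) = 442 - 40 = 402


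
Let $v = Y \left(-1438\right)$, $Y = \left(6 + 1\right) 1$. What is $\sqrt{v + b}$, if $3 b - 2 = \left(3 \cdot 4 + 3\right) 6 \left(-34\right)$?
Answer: $\frac{2 i \sqrt{24942}}{3} \approx 105.29 i$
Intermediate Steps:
$b = - \frac{3058}{3}$ ($b = \frac{2}{3} + \frac{\left(3 \cdot 4 + 3\right) 6 \left(-34\right)}{3} = \frac{2}{3} + \frac{\left(12 + 3\right) 6 \left(-34\right)}{3} = \frac{2}{3} + \frac{15 \cdot 6 \left(-34\right)}{3} = \frac{2}{3} + \frac{90 \left(-34\right)}{3} = \frac{2}{3} + \frac{1}{3} \left(-3060\right) = \frac{2}{3} - 1020 = - \frac{3058}{3} \approx -1019.3$)
$Y = 7$ ($Y = 7 \cdot 1 = 7$)
$v = -10066$ ($v = 7 \left(-1438\right) = -10066$)
$\sqrt{v + b} = \sqrt{-10066 - \frac{3058}{3}} = \sqrt{- \frac{33256}{3}} = \frac{2 i \sqrt{24942}}{3}$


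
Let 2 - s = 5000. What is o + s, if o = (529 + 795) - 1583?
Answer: -5257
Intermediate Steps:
s = -4998 (s = 2 - 1*5000 = 2 - 5000 = -4998)
o = -259 (o = 1324 - 1583 = -259)
o + s = -259 - 4998 = -5257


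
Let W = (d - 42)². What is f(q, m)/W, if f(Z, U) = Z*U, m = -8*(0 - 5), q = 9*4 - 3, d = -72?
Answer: 110/1083 ≈ 0.10157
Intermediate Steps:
W = 12996 (W = (-72 - 42)² = (-114)² = 12996)
q = 33 (q = 36 - 3 = 33)
m = 40 (m = -8*(-5) = 40)
f(Z, U) = U*Z
f(q, m)/W = (40*33)/12996 = 1320*(1/12996) = 110/1083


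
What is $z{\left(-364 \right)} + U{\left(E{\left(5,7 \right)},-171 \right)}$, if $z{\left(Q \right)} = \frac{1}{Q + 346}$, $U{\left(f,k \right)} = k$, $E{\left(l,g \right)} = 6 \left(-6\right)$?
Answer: $- \frac{3079}{18} \approx -171.06$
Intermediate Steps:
$E{\left(l,g \right)} = -36$
$z{\left(Q \right)} = \frac{1}{346 + Q}$
$z{\left(-364 \right)} + U{\left(E{\left(5,7 \right)},-171 \right)} = \frac{1}{346 - 364} - 171 = \frac{1}{-18} - 171 = - \frac{1}{18} - 171 = - \frac{3079}{18}$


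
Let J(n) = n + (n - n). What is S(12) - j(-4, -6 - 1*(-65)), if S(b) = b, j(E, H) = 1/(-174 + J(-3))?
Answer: 2125/177 ≈ 12.006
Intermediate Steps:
J(n) = n (J(n) = n + 0 = n)
j(E, H) = -1/177 (j(E, H) = 1/(-174 - 3) = 1/(-177) = -1/177)
S(12) - j(-4, -6 - 1*(-65)) = 12 - 1*(-1/177) = 12 + 1/177 = 2125/177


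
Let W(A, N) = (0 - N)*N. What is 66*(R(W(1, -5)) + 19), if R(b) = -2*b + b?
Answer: 2904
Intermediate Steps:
W(A, N) = -N² (W(A, N) = (-N)*N = -N²)
R(b) = -b
66*(R(W(1, -5)) + 19) = 66*(-(-1)*(-5)² + 19) = 66*(-(-1)*25 + 19) = 66*(-1*(-25) + 19) = 66*(25 + 19) = 66*44 = 2904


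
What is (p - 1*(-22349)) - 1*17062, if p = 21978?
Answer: 27265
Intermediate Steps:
(p - 1*(-22349)) - 1*17062 = (21978 - 1*(-22349)) - 1*17062 = (21978 + 22349) - 17062 = 44327 - 17062 = 27265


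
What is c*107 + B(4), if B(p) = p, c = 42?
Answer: 4498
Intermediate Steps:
c*107 + B(4) = 42*107 + 4 = 4494 + 4 = 4498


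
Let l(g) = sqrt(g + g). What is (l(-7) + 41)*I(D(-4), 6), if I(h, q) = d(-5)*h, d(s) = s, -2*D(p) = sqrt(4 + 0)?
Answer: 205 + 5*I*sqrt(14) ≈ 205.0 + 18.708*I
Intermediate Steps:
l(g) = sqrt(2)*sqrt(g) (l(g) = sqrt(2*g) = sqrt(2)*sqrt(g))
D(p) = -1 (D(p) = -sqrt(4 + 0)/2 = -sqrt(4)/2 = -1/2*2 = -1)
I(h, q) = -5*h
(l(-7) + 41)*I(D(-4), 6) = (sqrt(2)*sqrt(-7) + 41)*(-5*(-1)) = (sqrt(2)*(I*sqrt(7)) + 41)*5 = (I*sqrt(14) + 41)*5 = (41 + I*sqrt(14))*5 = 205 + 5*I*sqrt(14)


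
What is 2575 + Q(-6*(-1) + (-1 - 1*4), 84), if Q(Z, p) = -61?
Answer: 2514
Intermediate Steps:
2575 + Q(-6*(-1) + (-1 - 1*4), 84) = 2575 - 61 = 2514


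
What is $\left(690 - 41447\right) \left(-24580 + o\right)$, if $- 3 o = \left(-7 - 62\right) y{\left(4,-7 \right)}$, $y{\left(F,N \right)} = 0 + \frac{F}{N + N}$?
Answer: $\frac{7014524242}{7} \approx 1.0021 \cdot 10^{9}$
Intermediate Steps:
$y{\left(F,N \right)} = \frac{F}{2 N}$ ($y{\left(F,N \right)} = 0 + \frac{F}{2 N} = \frac{F}{2 N}$)
$o = - \frac{46}{7}$ ($o = - \frac{\left(-7 - 62\right) \frac{1}{2} \cdot 4 \frac{1}{-7}}{3} = - \frac{\left(-69\right) \frac{1}{2} \cdot 4 \left(- \frac{1}{7}\right)}{3} = - \frac{\left(-69\right) \left(- \frac{2}{7}\right)}{3} = \left(- \frac{1}{3}\right) \frac{138}{7} = - \frac{46}{7} \approx -6.5714$)
$\left(690 - 41447\right) \left(-24580 + o\right) = \left(690 - 41447\right) \left(-24580 - \frac{46}{7}\right) = \left(-40757\right) \left(- \frac{172106}{7}\right) = \frac{7014524242}{7}$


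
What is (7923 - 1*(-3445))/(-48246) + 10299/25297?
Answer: 104654629/610239531 ≈ 0.17150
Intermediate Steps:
(7923 - 1*(-3445))/(-48246) + 10299/25297 = (7923 + 3445)*(-1/48246) + 10299*(1/25297) = 11368*(-1/48246) + 10299/25297 = -5684/24123 + 10299/25297 = 104654629/610239531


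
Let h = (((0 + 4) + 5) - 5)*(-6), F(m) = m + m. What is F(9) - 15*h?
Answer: 378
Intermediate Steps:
F(m) = 2*m
h = -24 (h = ((4 + 5) - 5)*(-6) = (9 - 5)*(-6) = 4*(-6) = -24)
F(9) - 15*h = 2*9 - 15*(-24) = 18 + 360 = 378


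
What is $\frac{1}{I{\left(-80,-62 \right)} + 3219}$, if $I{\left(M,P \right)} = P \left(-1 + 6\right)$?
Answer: $\frac{1}{2909} \approx 0.00034376$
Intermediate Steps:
$I{\left(M,P \right)} = 5 P$ ($I{\left(M,P \right)} = P 5 = 5 P$)
$\frac{1}{I{\left(-80,-62 \right)} + 3219} = \frac{1}{5 \left(-62\right) + 3219} = \frac{1}{-310 + 3219} = \frac{1}{2909}$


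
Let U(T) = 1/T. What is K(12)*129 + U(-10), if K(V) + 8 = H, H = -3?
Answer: -14191/10 ≈ -1419.1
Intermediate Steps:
K(V) = -11 (K(V) = -8 - 3 = -11)
K(12)*129 + U(-10) = -11*129 + 1/(-10) = -1419 - ⅒ = -14191/10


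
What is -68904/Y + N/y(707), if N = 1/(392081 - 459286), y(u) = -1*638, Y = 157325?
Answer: -20375049523/46521317150 ≈ -0.43797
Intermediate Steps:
y(u) = -638
N = -1/67205 (N = 1/(-67205) = -1/67205 ≈ -1.4880e-5)
-68904/Y + N/y(707) = -68904/157325 - 1/67205/(-638) = -68904*1/157325 - 1/67205*(-1/638) = -2376/5425 + 1/42876790 = -20375049523/46521317150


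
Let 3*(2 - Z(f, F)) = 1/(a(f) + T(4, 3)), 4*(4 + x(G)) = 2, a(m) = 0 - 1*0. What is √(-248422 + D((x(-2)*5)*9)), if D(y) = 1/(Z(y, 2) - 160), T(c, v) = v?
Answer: I*√503036924845/1423 ≈ 498.42*I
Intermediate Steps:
a(m) = 0 (a(m) = 0 + 0 = 0)
x(G) = -7/2 (x(G) = -4 + (¼)*2 = -4 + ½ = -7/2)
Z(f, F) = 17/9 (Z(f, F) = 2 - 1/(3*(0 + 3)) = 2 - ⅓/3 = 2 - ⅓*⅓ = 2 - ⅑ = 17/9)
D(y) = -9/1423 (D(y) = 1/(17/9 - 160) = 1/(-1423/9) = -9/1423)
√(-248422 + D((x(-2)*5)*9)) = √(-248422 - 9/1423) = √(-353504515/1423) = I*√503036924845/1423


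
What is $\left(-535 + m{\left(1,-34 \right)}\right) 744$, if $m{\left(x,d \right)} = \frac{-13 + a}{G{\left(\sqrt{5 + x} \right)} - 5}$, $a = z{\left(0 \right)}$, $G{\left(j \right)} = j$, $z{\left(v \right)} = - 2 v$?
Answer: $- \frac{7514400}{19} + \frac{9672 \sqrt{6}}{19} \approx -3.9425 \cdot 10^{5}$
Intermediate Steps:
$a = 0$ ($a = \left(-2\right) 0 = 0$)
$m{\left(x,d \right)} = - \frac{13}{-5 + \sqrt{5 + x}}$ ($m{\left(x,d \right)} = \frac{-13 + 0}{\sqrt{5 + x} - 5} = - \frac{13}{-5 + \sqrt{5 + x}}$)
$\left(-535 + m{\left(1,-34 \right)}\right) 744 = \left(-535 - \frac{13}{-5 + \sqrt{5 + 1}}\right) 744 = \left(-535 - \frac{13}{-5 + \sqrt{6}}\right) 744 = -398040 - \frac{9672}{-5 + \sqrt{6}}$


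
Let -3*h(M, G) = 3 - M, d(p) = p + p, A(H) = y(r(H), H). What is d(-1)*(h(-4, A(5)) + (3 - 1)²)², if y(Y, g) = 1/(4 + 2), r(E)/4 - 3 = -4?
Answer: -50/9 ≈ -5.5556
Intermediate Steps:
r(E) = -4 (r(E) = 12 + 4*(-4) = 12 - 16 = -4)
y(Y, g) = ⅙ (y(Y, g) = 1/6 = ⅙)
A(H) = ⅙
d(p) = 2*p
h(M, G) = -1 + M/3 (h(M, G) = -(3 - M)/3 = -1 + M/3)
d(-1)*(h(-4, A(5)) + (3 - 1)²)² = (2*(-1))*((-1 + (⅓)*(-4)) + (3 - 1)²)² = -2*((-1 - 4/3) + 2²)² = -2*(-7/3 + 4)² = -2*(5/3)² = -2*25/9 = -50/9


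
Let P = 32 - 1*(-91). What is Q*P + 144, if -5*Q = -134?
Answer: 17202/5 ≈ 3440.4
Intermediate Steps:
Q = 134/5 (Q = -⅕*(-134) = 134/5 ≈ 26.800)
P = 123 (P = 32 + 91 = 123)
Q*P + 144 = (134/5)*123 + 144 = 16482/5 + 144 = 17202/5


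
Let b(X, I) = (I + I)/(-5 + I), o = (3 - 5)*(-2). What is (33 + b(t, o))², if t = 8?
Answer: 625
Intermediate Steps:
o = 4 (o = -2*(-2) = 4)
b(X, I) = 2*I/(-5 + I) (b(X, I) = (2*I)/(-5 + I) = 2*I/(-5 + I))
(33 + b(t, o))² = (33 + 2*4/(-5 + 4))² = (33 + 2*4/(-1))² = (33 + 2*4*(-1))² = (33 - 8)² = 25² = 625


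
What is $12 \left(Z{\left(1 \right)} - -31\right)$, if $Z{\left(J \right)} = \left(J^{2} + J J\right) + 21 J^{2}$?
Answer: $648$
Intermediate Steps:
$Z{\left(J \right)} = 23 J^{2}$ ($Z{\left(J \right)} = \left(J^{2} + J^{2}\right) + 21 J^{2} = 2 J^{2} + 21 J^{2} = 23 J^{2}$)
$12 \left(Z{\left(1 \right)} - -31\right) = 12 \left(23 \cdot 1^{2} - -31\right) = 12 \left(23 \cdot 1 + 31\right) = 12 \left(23 + 31\right) = 12 \cdot 54 = 648$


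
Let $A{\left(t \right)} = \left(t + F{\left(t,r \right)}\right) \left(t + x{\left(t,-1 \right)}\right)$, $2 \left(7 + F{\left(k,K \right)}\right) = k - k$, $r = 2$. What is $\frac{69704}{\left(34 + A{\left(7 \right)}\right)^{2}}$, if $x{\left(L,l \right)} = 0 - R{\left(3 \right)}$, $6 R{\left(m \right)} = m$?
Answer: $\frac{17426}{289} \approx 60.298$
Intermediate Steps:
$F{\left(k,K \right)} = -7$ ($F{\left(k,K \right)} = -7 + \frac{k - k}{2} = -7 + \frac{1}{2} \cdot 0 = -7 + 0 = -7$)
$R{\left(m \right)} = \frac{m}{6}$
$x{\left(L,l \right)} = - \frac{1}{2}$ ($x{\left(L,l \right)} = 0 - \frac{1}{6} \cdot 3 = 0 - \frac{1}{2} = - \frac{1}{2}$)
$A{\left(t \right)} = \left(-7 + t\right) \left(- \frac{1}{2} + t\right)$ ($A{\left(t \right)} = \left(t - 7\right) \left(t - \frac{1}{2}\right) = \left(-7 + t\right) \left(- \frac{1}{2} + t\right)$)
$\frac{69704}{\left(34 + A{\left(7 \right)}\right)^{2}} = \frac{69704}{\left(34 + \left(\frac{7}{2} + 7^{2} - \frac{105}{2}\right)\right)^{2}} = \frac{69704}{\left(34 + \left(\frac{7}{2} + 49 - \frac{105}{2}\right)\right)^{2}} = \frac{69704}{\left(34 + 0\right)^{2}} = \frac{69704}{34^{2}} = \frac{69704}{1156} = 69704 \cdot \frac{1}{1156} = \frac{17426}{289}$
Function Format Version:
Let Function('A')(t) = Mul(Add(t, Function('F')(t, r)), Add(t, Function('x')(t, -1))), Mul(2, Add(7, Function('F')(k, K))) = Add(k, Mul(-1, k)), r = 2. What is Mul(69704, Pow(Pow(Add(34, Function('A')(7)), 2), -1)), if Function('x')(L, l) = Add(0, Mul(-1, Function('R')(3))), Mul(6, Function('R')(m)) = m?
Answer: Rational(17426, 289) ≈ 60.298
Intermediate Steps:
Function('F')(k, K) = -7 (Function('F')(k, K) = Add(-7, Mul(Rational(1, 2), Add(k, Mul(-1, k)))) = Add(-7, Mul(Rational(1, 2), 0)) = Add(-7, 0) = -7)
Function('R')(m) = Mul(Rational(1, 6), m)
Function('x')(L, l) = Rational(-1, 2) (Function('x')(L, l) = Add(0, Mul(-1, Mul(Rational(1, 6), 3))) = Add(0, Mul(-1, Rational(1, 2))) = Add(0, Rational(-1, 2)) = Rational(-1, 2))
Function('A')(t) = Mul(Add(-7, t), Add(Rational(-1, 2), t)) (Function('A')(t) = Mul(Add(t, -7), Add(t, Rational(-1, 2))) = Mul(Add(-7, t), Add(Rational(-1, 2), t)))
Mul(69704, Pow(Pow(Add(34, Function('A')(7)), 2), -1)) = Mul(69704, Pow(Pow(Add(34, Add(Rational(7, 2), Pow(7, 2), Mul(Rational(-15, 2), 7))), 2), -1)) = Mul(69704, Pow(Pow(Add(34, Add(Rational(7, 2), 49, Rational(-105, 2))), 2), -1)) = Mul(69704, Pow(Pow(Add(34, 0), 2), -1)) = Mul(69704, Pow(Pow(34, 2), -1)) = Mul(69704, Pow(1156, -1)) = Mul(69704, Rational(1, 1156)) = Rational(17426, 289)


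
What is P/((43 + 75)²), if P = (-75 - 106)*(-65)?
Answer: 11765/13924 ≈ 0.84494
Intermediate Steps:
P = 11765 (P = -181*(-65) = 11765)
P/((43 + 75)²) = 11765/((43 + 75)²) = 11765/(118²) = 11765/13924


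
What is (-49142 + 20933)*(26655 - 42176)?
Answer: 437831889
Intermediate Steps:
(-49142 + 20933)*(26655 - 42176) = -28209*(-15521) = 437831889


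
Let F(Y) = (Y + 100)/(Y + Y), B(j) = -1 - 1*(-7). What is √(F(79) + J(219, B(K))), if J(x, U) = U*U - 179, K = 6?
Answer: I*√3541570/158 ≈ 11.911*I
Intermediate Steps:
B(j) = 6 (B(j) = -1 + 7 = 6)
F(Y) = (100 + Y)/(2*Y) (F(Y) = (100 + Y)/((2*Y)) = (100 + Y)*(1/(2*Y)) = (100 + Y)/(2*Y))
J(x, U) = -179 + U² (J(x, U) = U² - 179 = -179 + U²)
√(F(79) + J(219, B(K))) = √((½)*(100 + 79)/79 + (-179 + 6²)) = √((½)*(1/79)*179 + (-179 + 36)) = √(179/158 - 143) = √(-22415/158) = I*√3541570/158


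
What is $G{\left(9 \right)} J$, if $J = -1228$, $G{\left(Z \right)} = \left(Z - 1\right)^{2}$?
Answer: $-78592$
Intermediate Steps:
$G{\left(Z \right)} = \left(-1 + Z\right)^{2}$
$G{\left(9 \right)} J = \left(-1 + 9\right)^{2} \left(-1228\right) = 8^{2} \left(-1228\right) = 64 \left(-1228\right) = -78592$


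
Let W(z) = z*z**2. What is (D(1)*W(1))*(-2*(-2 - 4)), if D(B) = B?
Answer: 12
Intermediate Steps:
W(z) = z**3
(D(1)*W(1))*(-2*(-2 - 4)) = (1*1**3)*(-2*(-2 - 4)) = (1*1)*(-2*(-6)) = 1*12 = 12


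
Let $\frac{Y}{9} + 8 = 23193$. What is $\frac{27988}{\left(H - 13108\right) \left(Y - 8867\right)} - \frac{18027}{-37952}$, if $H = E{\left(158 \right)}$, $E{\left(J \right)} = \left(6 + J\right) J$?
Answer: $\frac{5764747327945}{12136165280448} \approx 0.47501$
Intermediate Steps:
$E{\left(J \right)} = J \left(6 + J\right)$
$H = 25912$ ($H = 158 \left(6 + 158\right) = 158 \cdot 164 = 25912$)
$Y = 208665$ ($Y = -72 + 9 \cdot 23193 = -72 + 208737 = 208665$)
$\frac{27988}{\left(H - 13108\right) \left(Y - 8867\right)} - \frac{18027}{-37952} = \frac{27988}{\left(25912 - 13108\right) \left(208665 - 8867\right)} - \frac{18027}{-37952} = \frac{27988}{12804 \cdot 199798} - - \frac{18027}{37952} = \frac{27988}{2558213592} + \frac{18027}{37952} = 27988 \cdot \frac{1}{2558213592} + \frac{18027}{37952} = \frac{6997}{639553398} + \frac{18027}{37952} = \frac{5764747327945}{12136165280448}$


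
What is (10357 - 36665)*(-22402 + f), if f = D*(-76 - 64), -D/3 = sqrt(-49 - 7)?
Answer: 589351816 - 22098720*I*sqrt(14) ≈ 5.8935e+8 - 8.2686e+7*I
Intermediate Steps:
D = -6*I*sqrt(14) (D = -3*sqrt(-49 - 7) = -6*I*sqrt(14) ≈ -22.45*I)
f = 840*I*sqrt(14) (f = (-6*I*sqrt(14))*(-76 - 64) = -6*I*sqrt(14)*(-140) = 840*I*sqrt(14) ≈ 3143.0*I)
(10357 - 36665)*(-22402 + f) = (10357 - 36665)*(-22402 + 840*I*sqrt(14)) = -26308*(-22402 + 840*I*sqrt(14)) = 589351816 - 22098720*I*sqrt(14)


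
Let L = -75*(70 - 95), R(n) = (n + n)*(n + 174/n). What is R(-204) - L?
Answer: 81705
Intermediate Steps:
R(n) = 2*n*(n + 174/n) (R(n) = (2*n)*(n + 174/n) = 2*n*(n + 174/n))
L = 1875 (L = -75*(-25) = 1875)
R(-204) - L = (348 + 2*(-204)²) - 1*1875 = (348 + 2*41616) - 1875 = (348 + 83232) - 1875 = 83580 - 1875 = 81705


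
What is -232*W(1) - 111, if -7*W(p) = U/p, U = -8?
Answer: -2633/7 ≈ -376.14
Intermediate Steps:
W(p) = 8/(7*p) (W(p) = -(-8)/(7*p) = 8/(7*p))
-232*W(1) - 111 = -1856/(7*1) - 111 = -1856/7 - 111 = -2633/7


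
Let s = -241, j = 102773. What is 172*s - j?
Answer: -144225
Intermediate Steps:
172*s - j = 172*(-241) - 1*102773 = -41452 - 102773 = -144225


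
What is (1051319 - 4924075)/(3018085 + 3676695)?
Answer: -968189/1673695 ≈ -0.57847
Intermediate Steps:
(1051319 - 4924075)/(3018085 + 3676695) = -3872756/6694780 = -3872756*1/6694780 = -968189/1673695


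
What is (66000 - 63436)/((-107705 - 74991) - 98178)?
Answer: -1282/140437 ≈ -0.0091286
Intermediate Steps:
(66000 - 63436)/((-107705 - 74991) - 98178) = 2564/(-182696 - 98178) = 2564/(-280874) = 2564*(-1/280874) = -1282/140437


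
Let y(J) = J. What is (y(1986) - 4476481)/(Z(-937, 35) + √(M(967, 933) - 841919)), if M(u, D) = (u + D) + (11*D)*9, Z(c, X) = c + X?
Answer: 2017997245/780628 + 4474495*I*√186913/780628 ≈ 2585.1 + 2478.1*I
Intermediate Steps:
Z(c, X) = X + c
M(u, D) = u + 100*D (M(u, D) = (D + u) + 99*D = u + 100*D)
(y(1986) - 4476481)/(Z(-937, 35) + √(M(967, 933) - 841919)) = (1986 - 4476481)/((35 - 937) + √((967 + 100*933) - 841919)) = -4474495/(-902 + √((967 + 93300) - 841919)) = -4474495/(-902 + √(94267 - 841919)) = -4474495/(-902 + √(-747652)) = -4474495/(-902 + 2*I*√186913)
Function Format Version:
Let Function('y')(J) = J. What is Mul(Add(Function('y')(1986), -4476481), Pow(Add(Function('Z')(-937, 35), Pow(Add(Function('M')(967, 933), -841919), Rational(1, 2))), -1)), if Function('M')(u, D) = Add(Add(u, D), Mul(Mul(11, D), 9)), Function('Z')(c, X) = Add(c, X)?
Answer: Add(Rational(2017997245, 780628), Mul(Rational(4474495, 780628), I, Pow(186913, Rational(1, 2)))) ≈ Add(2585.1, Mul(2478.1, I))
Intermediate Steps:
Function('Z')(c, X) = Add(X, c)
Function('M')(u, D) = Add(u, Mul(100, D)) (Function('M')(u, D) = Add(Add(D, u), Mul(99, D)) = Add(u, Mul(100, D)))
Mul(Add(Function('y')(1986), -4476481), Pow(Add(Function('Z')(-937, 35), Pow(Add(Function('M')(967, 933), -841919), Rational(1, 2))), -1)) = Mul(Add(1986, -4476481), Pow(Add(Add(35, -937), Pow(Add(Add(967, Mul(100, 933)), -841919), Rational(1, 2))), -1)) = Mul(-4474495, Pow(Add(-902, Pow(Add(Add(967, 93300), -841919), Rational(1, 2))), -1)) = Mul(-4474495, Pow(Add(-902, Pow(Add(94267, -841919), Rational(1, 2))), -1)) = Mul(-4474495, Pow(Add(-902, Pow(-747652, Rational(1, 2))), -1)) = Mul(-4474495, Pow(Add(-902, Mul(2, I, Pow(186913, Rational(1, 2)))), -1))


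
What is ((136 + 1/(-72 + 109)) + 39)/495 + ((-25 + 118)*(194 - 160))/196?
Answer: 29590663/1794870 ≈ 16.486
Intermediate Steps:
((136 + 1/(-72 + 109)) + 39)/495 + ((-25 + 118)*(194 - 160))/196 = ((136 + 1/37) + 39)*(1/495) + (93*34)*(1/196) = ((136 + 1/37) + 39)*(1/495) + 3162*(1/196) = (5033/37 + 39)*(1/495) + 1581/98 = (6476/37)*(1/495) + 1581/98 = 6476/18315 + 1581/98 = 29590663/1794870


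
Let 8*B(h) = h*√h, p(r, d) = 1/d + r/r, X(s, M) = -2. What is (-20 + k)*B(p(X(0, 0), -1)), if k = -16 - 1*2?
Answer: 0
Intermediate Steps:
k = -18 (k = -16 - 2 = -18)
p(r, d) = 1 + 1/d (p(r, d) = 1/d + 1 = 1 + 1/d)
B(h) = h^(3/2)/8 (B(h) = (h*√h)/8 = h^(3/2)/8)
(-20 + k)*B(p(X(0, 0), -1)) = (-20 - 18)*(((1 - 1)/(-1))^(3/2)/8) = -19*(-1*0)^(3/2)/4 = -19*0^(3/2)/4 = -19*0/4 = -38*0 = 0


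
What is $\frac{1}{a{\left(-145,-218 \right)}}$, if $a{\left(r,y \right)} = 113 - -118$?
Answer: $\frac{1}{231} \approx 0.004329$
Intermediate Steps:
$a{\left(r,y \right)} = 231$ ($a{\left(r,y \right)} = 113 + 118 = 231$)
$\frac{1}{a{\left(-145,-218 \right)}} = \frac{1}{231}$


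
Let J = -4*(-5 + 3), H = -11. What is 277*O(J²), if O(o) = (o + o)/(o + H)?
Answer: 35456/53 ≈ 668.98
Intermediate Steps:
J = 8 (J = -4*(-2) = 8)
O(o) = 2*o/(-11 + o) (O(o) = (o + o)/(o - 11) = (2*o)/(-11 + o) = 2*o/(-11 + o))
277*O(J²) = 277*(2*8²/(-11 + 8²)) = 277*(2*64/(-11 + 64)) = 277*(2*64/53) = 277*(2*64*(1/53)) = 277*(128/53) = 35456/53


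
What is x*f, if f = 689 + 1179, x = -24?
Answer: -44832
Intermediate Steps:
f = 1868
x*f = -24*1868 = -44832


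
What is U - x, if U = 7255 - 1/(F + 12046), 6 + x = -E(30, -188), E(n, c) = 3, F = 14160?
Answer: 190360383/26206 ≈ 7264.0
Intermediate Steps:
x = -9 (x = -6 - 1*3 = -6 - 3 = -9)
U = 190124529/26206 (U = 7255 - 1/(14160 + 12046) = 7255 - 1/26206 = 190124529/26206 ≈ 7255.0)
U - x = 190124529/26206 - 1*(-9) = 190124529/26206 + 9 = 190360383/26206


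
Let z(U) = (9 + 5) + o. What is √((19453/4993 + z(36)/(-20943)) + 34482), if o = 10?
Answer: √41898638285106040815/34856133 ≈ 185.70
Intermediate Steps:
z(U) = 24 (z(U) = (9 + 5) + 10 = 14 + 10 = 24)
√((19453/4993 + z(36)/(-20943)) + 34482) = √((19453/4993 + 24/(-20943)) + 34482) = √((19453*(1/4993) + 24*(-1/20943)) + 34482) = √((19453/4993 - 8/6981) + 34482) = √(135761449/34856133 + 34482) = √(1202044939555/34856133) = √41898638285106040815/34856133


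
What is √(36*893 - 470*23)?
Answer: √21338 ≈ 146.08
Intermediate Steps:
√(36*893 - 470*23) = √(32148 - 10810) = √21338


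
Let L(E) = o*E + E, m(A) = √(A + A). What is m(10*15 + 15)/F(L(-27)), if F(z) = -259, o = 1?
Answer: -√330/259 ≈ -0.070139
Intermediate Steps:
m(A) = √2*√A (m(A) = √(2*A) = √2*√A)
L(E) = 2*E (L(E) = 1*E + E = E + E = 2*E)
m(10*15 + 15)/F(L(-27)) = (√2*√(10*15 + 15))/(-259) = (√2*√(150 + 15))*(-1/259) = (√2*√165)*(-1/259) = √330*(-1/259) = -√330/259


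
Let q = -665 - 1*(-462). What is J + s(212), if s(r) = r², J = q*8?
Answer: 43320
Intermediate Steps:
q = -203 (q = -665 + 462 = -203)
J = -1624 (J = -203*8 = -1624)
J + s(212) = -1624 + 212² = -1624 + 44944 = 43320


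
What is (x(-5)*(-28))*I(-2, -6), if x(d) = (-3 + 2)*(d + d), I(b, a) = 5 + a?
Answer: 280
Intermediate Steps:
x(d) = -2*d
(x(-5)*(-28))*I(-2, -6) = (-2*(-5)*(-28))*(5 - 6) = (10*(-28))*(-1) = -280*(-1) = 280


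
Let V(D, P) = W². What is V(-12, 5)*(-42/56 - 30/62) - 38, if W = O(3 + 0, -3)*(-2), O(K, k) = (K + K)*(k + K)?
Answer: -38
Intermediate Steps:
O(K, k) = 2*K*(K + k) (O(K, k) = (2*K)*(K + k) = 2*K*(K + k))
W = 0 (W = (2*(3 + 0)*((3 + 0) - 3))*(-2) = (2*3*(3 - 3))*(-2) = (2*3*0)*(-2) = 0*(-2) = 0)
V(D, P) = 0 (V(D, P) = 0² = 0)
V(-12, 5)*(-42/56 - 30/62) - 38 = 0*(-42/56 - 30/62) - 38 = 0*(-42*1/56 - 30*1/62) - 38 = 0*(-¾ - 15/31) - 38 = 0*(-153/124) - 38 = 0 - 38 = -38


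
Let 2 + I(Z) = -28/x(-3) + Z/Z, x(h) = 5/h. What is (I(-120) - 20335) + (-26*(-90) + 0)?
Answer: -89896/5 ≈ -17979.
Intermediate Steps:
I(Z) = 79/5 (I(Z) = -2 + (-28/(5/(-3)) + Z/Z) = -2 + (-28/(5*(-1/3)) + 1) = -2 + (-28/(-5/3) + 1) = -2 + (-28*(-3/5) + 1) = -2 + (84/5 + 1) = -2 + 89/5 = 79/5)
(I(-120) - 20335) + (-26*(-90) + 0) = (79/5 - 20335) + (-26*(-90) + 0) = -101596/5 + (2340 + 0) = -101596/5 + 2340 = -89896/5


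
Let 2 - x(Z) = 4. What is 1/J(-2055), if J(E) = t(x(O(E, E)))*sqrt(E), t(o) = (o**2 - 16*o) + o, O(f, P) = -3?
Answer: -I*sqrt(2055)/69870 ≈ -0.00064881*I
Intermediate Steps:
x(Z) = -2 (x(Z) = 2 - 1*4 = 2 - 4 = -2)
t(o) = o**2 - 15*o
J(E) = 34*sqrt(E) (J(E) = (-2*(-15 - 2))*sqrt(E) = (-2*(-17))*sqrt(E) = 34*sqrt(E))
1/J(-2055) = 1/(34*sqrt(-2055)) = 1/(34*(I*sqrt(2055))) = 1/(34*I*sqrt(2055)) = -I*sqrt(2055)/69870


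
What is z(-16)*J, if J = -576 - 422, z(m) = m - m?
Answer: 0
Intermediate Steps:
z(m) = 0
J = -998
z(-16)*J = 0*(-998) = 0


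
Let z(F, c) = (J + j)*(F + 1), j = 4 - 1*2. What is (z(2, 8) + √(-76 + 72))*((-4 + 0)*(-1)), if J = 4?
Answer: 72 + 8*I ≈ 72.0 + 8.0*I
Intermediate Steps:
j = 2 (j = 4 - 2 = 2)
z(F, c) = 6 + 6*F (z(F, c) = (4 + 2)*(F + 1) = 6*(1 + F) = 6 + 6*F)
(z(2, 8) + √(-76 + 72))*((-4 + 0)*(-1)) = ((6 + 6*2) + √(-76 + 72))*((-4 + 0)*(-1)) = ((6 + 12) + √(-4))*(-4*(-1)) = (18 + 2*I)*4 = 72 + 8*I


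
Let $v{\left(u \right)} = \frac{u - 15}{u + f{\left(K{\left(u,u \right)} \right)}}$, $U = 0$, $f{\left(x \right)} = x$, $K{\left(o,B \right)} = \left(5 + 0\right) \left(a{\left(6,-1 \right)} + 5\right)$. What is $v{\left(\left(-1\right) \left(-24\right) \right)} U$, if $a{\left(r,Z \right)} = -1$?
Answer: $0$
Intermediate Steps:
$K{\left(o,B \right)} = 20$ ($K{\left(o,B \right)} = \left(5 + 0\right) \left(-1 + 5\right) = 5 \cdot 4 = 20$)
$v{\left(u \right)} = \frac{-15 + u}{20 + u}$ ($v{\left(u \right)} = \frac{u - 15}{u + 20} = \frac{-15 + u}{20 + u}$)
$v{\left(\left(-1\right) \left(-24\right) \right)} U = \frac{-15 - -24}{20 - -24} \cdot 0 = \frac{-15 + 24}{20 + 24} \cdot 0 = \frac{1}{44} \cdot 9 \cdot 0 = \frac{9}{44} \cdot 0 = 0$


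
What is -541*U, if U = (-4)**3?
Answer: 34624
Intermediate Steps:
U = -64
-541*U = -541*(-64) = 34624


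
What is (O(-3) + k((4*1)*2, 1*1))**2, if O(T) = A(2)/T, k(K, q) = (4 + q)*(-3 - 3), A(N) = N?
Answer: 8464/9 ≈ 940.44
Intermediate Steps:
k(K, q) = -24 - 6*q (k(K, q) = (4 + q)*(-6) = -24 - 6*q)
O(T) = 2/T
(O(-3) + k((4*1)*2, 1*1))**2 = (2/(-3) + (-24 - 6))**2 = (2*(-1/3) + (-24 - 6*1))**2 = (-2/3 + (-24 - 6))**2 = (-2/3 - 30)**2 = (-92/3)**2 = 8464/9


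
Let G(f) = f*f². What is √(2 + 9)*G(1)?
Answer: √11 ≈ 3.3166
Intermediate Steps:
G(f) = f³
√(2 + 9)*G(1) = √(2 + 9)*1³ = √11*1 = √11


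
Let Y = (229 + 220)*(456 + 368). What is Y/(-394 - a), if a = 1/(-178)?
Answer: -65855728/70131 ≈ -939.04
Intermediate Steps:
a = -1/178 ≈ -0.0056180
Y = 369976 (Y = 449*824 = 369976)
Y/(-394 - a) = 369976/(-394 - 1*(-1/178)) = 369976/(-394 + 1/178) = 369976/(-70131/178) = 369976*(-178/70131) = -65855728/70131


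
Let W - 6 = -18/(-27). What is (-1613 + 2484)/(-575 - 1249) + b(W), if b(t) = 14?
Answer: 24665/1824 ≈ 13.522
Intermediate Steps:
W = 20/3 (W = 6 - 18/(-27) = 6 - 18*(-1/27) = 6 + 2/3 = 20/3 ≈ 6.6667)
(-1613 + 2484)/(-575 - 1249) + b(W) = (-1613 + 2484)/(-575 - 1249) + 14 = 871/(-1824) + 14 = 871*(-1/1824) + 14 = -871/1824 + 14 = 24665/1824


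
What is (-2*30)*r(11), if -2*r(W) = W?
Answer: 330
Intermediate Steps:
r(W) = -W/2
(-2*30)*r(11) = (-2*30)*(-½*11) = -60*(-11/2) = 330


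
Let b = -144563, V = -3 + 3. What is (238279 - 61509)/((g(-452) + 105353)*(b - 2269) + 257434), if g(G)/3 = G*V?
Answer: -88385/7734467131 ≈ -1.1427e-5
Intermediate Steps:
V = 0
g(G) = 0 (g(G) = 3*(G*0) = 3*0 = 0)
(238279 - 61509)/((g(-452) + 105353)*(b - 2269) + 257434) = (238279 - 61509)/((0 + 105353)*(-144563 - 2269) + 257434) = 176770/(105353*(-146832) + 257434) = 176770/(-15469191696 + 257434) = 176770/(-15468934262) = 176770*(-1/15468934262) = -88385/7734467131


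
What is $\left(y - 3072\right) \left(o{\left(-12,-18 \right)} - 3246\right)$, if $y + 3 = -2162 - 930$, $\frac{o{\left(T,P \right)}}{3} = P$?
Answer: $20351100$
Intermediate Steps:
$o{\left(T,P \right)} = 3 P$
$y = -3095$ ($y = -3 - 3092 = -3095$)
$\left(y - 3072\right) \left(o{\left(-12,-18 \right)} - 3246\right) = \left(-3095 - 3072\right) \left(3 \left(-18\right) - 3246\right) = - 6167 \left(-54 - 3246\right) = \left(-6167\right) \left(-3300\right) = 20351100$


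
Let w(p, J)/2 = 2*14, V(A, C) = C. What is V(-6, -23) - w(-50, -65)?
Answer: -79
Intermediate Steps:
w(p, J) = 56 (w(p, J) = 2*(2*14) = 2*28 = 56)
V(-6, -23) - w(-50, -65) = -23 - 1*56 = -23 - 56 = -79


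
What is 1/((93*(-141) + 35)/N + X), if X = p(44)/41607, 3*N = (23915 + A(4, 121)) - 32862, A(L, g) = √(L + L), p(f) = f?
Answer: 303911795253119805/1333022338360453474 - 33959821422033*√2/666511169180226737 ≈ 0.22792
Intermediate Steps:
A(L, g) = √2*√L (A(L, g) = √(2*L) = √2*√L)
N = -8947/3 + 2*√2/3 (N = ((23915 + √2*√4) - 32862)/3 = ((23915 + √2*2) - 32862)/3 = ((23915 + 2*√2) - 32862)/3 = (-8947 + 2*√2)/3 = -8947/3 + 2*√2/3 ≈ -2981.4)
X = 44/41607 ≈ 0.0010575
1/((93*(-141) + 35)/N + X) = 1/((93*(-141) + 35)/(-8947/3 + 2*√2/3) + 44/41607) = 1/((-13113 + 35)/(-8947/3 + 2*√2/3) + 44/41607) = 1/(-13078/(-8947/3 + 2*√2/3) + 44/41607) = 1/(44/41607 - 13078/(-8947/3 + 2*√2/3))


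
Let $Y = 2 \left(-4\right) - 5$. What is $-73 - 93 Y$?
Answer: $1136$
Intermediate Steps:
$Y = -13$ ($Y = -8 - 5 = -13$)
$-73 - 93 Y = -73 - -1209 = -73 + 1209 = 1136$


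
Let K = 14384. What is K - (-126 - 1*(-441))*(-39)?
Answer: 26669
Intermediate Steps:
K - (-126 - 1*(-441))*(-39) = 14384 - (-126 - 1*(-441))*(-39) = 14384 - (-126 + 441)*(-39) = 14384 - 315*(-39) = 14384 - 1*(-12285) = 14384 + 12285 = 26669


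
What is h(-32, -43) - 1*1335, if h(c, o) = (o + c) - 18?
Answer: -1428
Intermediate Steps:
h(c, o) = -18 + c + o (h(c, o) = (c + o) - 18 = -18 + c + o)
h(-32, -43) - 1*1335 = (-18 - 32 - 43) - 1*1335 = -93 - 1335 = -1428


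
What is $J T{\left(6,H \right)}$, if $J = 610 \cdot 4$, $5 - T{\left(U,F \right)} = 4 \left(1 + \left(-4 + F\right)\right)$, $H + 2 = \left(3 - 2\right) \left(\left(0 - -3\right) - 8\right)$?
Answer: $109800$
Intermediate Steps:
$H = -7$ ($H = -2 + \left(3 - 2\right) \left(\left(0 - -3\right) - 8\right) = -2 + 1 \left(\left(0 + 3\right) - 8\right) = -2 + 1 \left(3 - 8\right) = -2 + 1 \left(-5\right) = -2 - 5 = -7$)
$T{\left(U,F \right)} = 17 - 4 F$ ($T{\left(U,F \right)} = 5 - 4 \left(1 + \left(-4 + F\right)\right) = 5 - 4 \left(-3 + F\right) = 5 - \left(-12 + 4 F\right) = 17 - 4 F$)
$J = 2440$
$J T{\left(6,H \right)} = 2440 \left(17 - -28\right) = 2440 \left(17 + 28\right) = 2440 \cdot 45 = 109800$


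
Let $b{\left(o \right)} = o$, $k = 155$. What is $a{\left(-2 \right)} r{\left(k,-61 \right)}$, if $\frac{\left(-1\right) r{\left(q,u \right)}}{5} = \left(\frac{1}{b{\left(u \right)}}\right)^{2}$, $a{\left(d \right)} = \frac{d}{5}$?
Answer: $\frac{2}{3721} \approx 0.00053749$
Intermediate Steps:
$a{\left(d \right)} = \frac{d}{5}$ ($a{\left(d \right)} = d \frac{1}{5} = \frac{d}{5}$)
$r{\left(q,u \right)} = - \frac{5}{u^{2}}$ ($r{\left(q,u \right)} = - 5 \left(\frac{1}{u}\right)^{2} = - \frac{5}{u^{2}}$)
$a{\left(-2 \right)} r{\left(k,-61 \right)} = \frac{1}{5} \left(-2\right) \left(- \frac{5}{3721}\right) = - \frac{2 \left(\left(-5\right) \frac{1}{3721}\right)}{5} = \left(- \frac{2}{5}\right) \left(- \frac{5}{3721}\right) = \frac{2}{3721}$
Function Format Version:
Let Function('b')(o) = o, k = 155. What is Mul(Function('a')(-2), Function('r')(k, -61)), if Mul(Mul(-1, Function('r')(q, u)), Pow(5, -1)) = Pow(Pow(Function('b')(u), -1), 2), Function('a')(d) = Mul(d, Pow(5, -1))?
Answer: Rational(2, 3721) ≈ 0.00053749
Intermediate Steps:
Function('a')(d) = Mul(Rational(1, 5), d) (Function('a')(d) = Mul(d, Rational(1, 5)) = Mul(Rational(1, 5), d))
Function('r')(q, u) = Mul(-5, Pow(u, -2)) (Function('r')(q, u) = Mul(-5, Pow(Pow(u, -1), 2)) = Mul(-5, Pow(u, -2)))
Mul(Function('a')(-2), Function('r')(k, -61)) = Mul(Mul(Rational(1, 5), -2), Mul(-5, Pow(-61, -2))) = Mul(Rational(-2, 5), Mul(-5, Rational(1, 3721))) = Mul(Rational(-2, 5), Rational(-5, 3721)) = Rational(2, 3721)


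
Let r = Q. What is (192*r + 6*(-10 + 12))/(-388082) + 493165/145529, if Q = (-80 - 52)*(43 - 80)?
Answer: 27460047535/28238592689 ≈ 0.97243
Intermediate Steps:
Q = 4884 (Q = -132*(-37) = 4884)
r = 4884
(192*r + 6*(-10 + 12))/(-388082) + 493165/145529 = (192*4884 + 6*(-10 + 12))/(-388082) + 493165/145529 = (937728 + 6*2)*(-1/388082) + 493165*(1/145529) = (937728 + 12)*(-1/388082) + 493165/145529 = 937740*(-1/388082) + 493165/145529 = -468870/194041 + 493165/145529 = 27460047535/28238592689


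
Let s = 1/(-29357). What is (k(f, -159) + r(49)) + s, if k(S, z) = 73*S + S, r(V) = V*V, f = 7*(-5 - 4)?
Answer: -66376178/29357 ≈ -2261.0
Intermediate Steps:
f = -63 (f = 7*(-9) = -63)
s = -1/29357 ≈ -3.4063e-5
r(V) = V²
k(S, z) = 74*S
(k(f, -159) + r(49)) + s = (74*(-63) + 49²) - 1/29357 = (-4662 + 2401) - 1/29357 = -2261 - 1/29357 = -66376178/29357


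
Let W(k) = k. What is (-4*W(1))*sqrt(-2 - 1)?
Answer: -4*I*sqrt(3) ≈ -6.9282*I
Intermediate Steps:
(-4*W(1))*sqrt(-2 - 1) = (-4*1)*sqrt(-2 - 1) = -4*I*sqrt(3)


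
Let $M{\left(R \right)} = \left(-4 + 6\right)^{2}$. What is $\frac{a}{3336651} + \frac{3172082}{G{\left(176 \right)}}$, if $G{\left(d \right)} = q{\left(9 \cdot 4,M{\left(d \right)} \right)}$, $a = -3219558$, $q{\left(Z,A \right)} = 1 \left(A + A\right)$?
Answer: $\frac{1764017470153}{4448868} \approx 3.9651 \cdot 10^{5}$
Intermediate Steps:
$M{\left(R \right)} = 4$ ($M{\left(R \right)} = 2^{2} = 4$)
$q{\left(Z,A \right)} = 2 A$ ($q{\left(Z,A \right)} = 1 \cdot 2 A = 2 A$)
$G{\left(d \right)} = 8$ ($G{\left(d \right)} = 2 \cdot 4 = 8$)
$\frac{a}{3336651} + \frac{3172082}{G{\left(176 \right)}} = - \frac{3219558}{3336651} + \frac{3172082}{8} = \left(-3219558\right) \frac{1}{3336651} + 3172082 \cdot \frac{1}{8} = - \frac{1073186}{1112217} + \frac{1586041}{4} = \frac{1764017470153}{4448868}$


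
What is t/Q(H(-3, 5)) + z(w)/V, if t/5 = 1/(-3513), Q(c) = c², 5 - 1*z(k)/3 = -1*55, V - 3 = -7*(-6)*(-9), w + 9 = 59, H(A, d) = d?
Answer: -42161/87825 ≈ -0.48006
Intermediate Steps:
w = 50 (w = -9 + 59 = 50)
V = -375 (V = 3 - 7*(-6)*(-9) = 3 + 42*(-9) = 3 - 378 = -375)
z(k) = 180 (z(k) = 15 - (-3)*55 = 15 - 3*(-55) = 15 + 165 = 180)
t = -5/3513 (t = 5/(-3513) = 5*(-1/3513) = -5/3513 ≈ -0.0014233)
t/Q(H(-3, 5)) + z(w)/V = -5/(3513*(5²)) + 180/(-375) = -5/3513/25 + 180*(-1/375) = -5/3513*1/25 - 12/25 = -1/17565 - 12/25 = -42161/87825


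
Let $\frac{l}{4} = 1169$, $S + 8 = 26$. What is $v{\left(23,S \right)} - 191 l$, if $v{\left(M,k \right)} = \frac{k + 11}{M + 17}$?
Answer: $- \frac{35724611}{40} \approx -8.9312 \cdot 10^{5}$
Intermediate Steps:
$S = 18$ ($S = -8 + 26 = 18$)
$v{\left(M,k \right)} = \frac{11 + k}{17 + M}$
$l = 4676$ ($l = 4 \cdot 1169 = 4676$)
$v{\left(23,S \right)} - 191 l = \frac{11 + 18}{17 + 23} - 893116 = \frac{1}{40} \cdot 29 - 893116 = \frac{29}{40} - 893116 = - \frac{35724611}{40}$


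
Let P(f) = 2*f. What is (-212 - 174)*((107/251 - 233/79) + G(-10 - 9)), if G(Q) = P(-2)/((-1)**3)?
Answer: -11304396/19829 ≈ -570.09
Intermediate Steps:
G(Q) = 4 (G(Q) = (2*(-2))/((-1)**3) = -4/(-1) = -4*(-1) = 4)
(-212 - 174)*((107/251 - 233/79) + G(-10 - 9)) = (-212 - 174)*((107/251 - 233/79) + 4) = -386*((107*(1/251) - 233*1/79) + 4) = -386*((107/251 - 233/79) + 4) = -386*(-50030/19829 + 4) = -386*29286/19829 = -11304396/19829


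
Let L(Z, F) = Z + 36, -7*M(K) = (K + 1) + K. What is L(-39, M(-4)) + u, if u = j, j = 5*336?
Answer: 1677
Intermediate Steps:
M(K) = -⅐ - 2*K/7 (M(K) = -((K + 1) + K)/7 = -((1 + K) + K)/7 = -(1 + 2*K)/7 = -⅐ - 2*K/7)
L(Z, F) = 36 + Z
j = 1680
u = 1680
L(-39, M(-4)) + u = (36 - 39) + 1680 = -3 + 1680 = 1677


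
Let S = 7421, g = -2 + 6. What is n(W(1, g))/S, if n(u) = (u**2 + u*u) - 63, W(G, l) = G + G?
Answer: -55/7421 ≈ -0.0074114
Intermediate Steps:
g = 4
W(G, l) = 2*G
n(u) = -63 + 2*u**2 (n(u) = (u**2 + u**2) - 63 = 2*u**2 - 63 = -63 + 2*u**2)
n(W(1, g))/S = (-63 + 2*(2*1)**2)/7421 = (-63 + 2*2**2)*(1/7421) = (-63 + 2*4)*(1/7421) = (-63 + 8)*(1/7421) = -55*1/7421 = -55/7421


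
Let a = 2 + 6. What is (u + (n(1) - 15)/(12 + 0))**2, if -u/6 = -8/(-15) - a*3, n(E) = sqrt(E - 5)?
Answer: 70107029/3600 + 2791*I/60 ≈ 19474.0 + 46.517*I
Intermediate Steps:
a = 8
n(E) = sqrt(-5 + E)
u = 704/5 (u = -6*(-8/(-15) - 8*3) = -6*(-8*(-1/15) - 1*24) = -6*(8/15 - 24) = -6*(-352/15) = 704/5 ≈ 140.80)
(u + (n(1) - 15)/(12 + 0))**2 = (704/5 + (sqrt(-5 + 1) - 15)/(12 + 0))**2 = (704/5 + (sqrt(-4) - 15)/12)**2 = (704/5 + (2*I - 15)*(1/12))**2 = (704/5 + (-15 + 2*I)*(1/12))**2 = (704/5 + (-5/4 + I/6))**2 = (2791/20 + I/6)**2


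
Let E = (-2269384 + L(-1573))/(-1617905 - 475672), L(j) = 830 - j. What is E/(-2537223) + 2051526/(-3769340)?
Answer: -5448725740218676243/10011125268258333570 ≈ -0.54427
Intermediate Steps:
E = 2266981/2093577 (E = (-2269384 + (830 - 1*(-1573)))/(-1617905 - 475672) = (-2269384 + (830 + 1573))/(-2093577) = (-2269384 + 2403)*(-1/2093577) = -2266981*(-1/2093577) = 2266981/2093577 ≈ 1.0828)
E/(-2537223) + 2051526/(-3769340) = (2266981/2093577)/(-2537223) + 2051526/(-3769340) = (2266981/2093577)*(-1/2537223) + 2051526*(-1/3769340) = -2266981/5311871716671 - 1025763/1884670 = -5448725740218676243/10011125268258333570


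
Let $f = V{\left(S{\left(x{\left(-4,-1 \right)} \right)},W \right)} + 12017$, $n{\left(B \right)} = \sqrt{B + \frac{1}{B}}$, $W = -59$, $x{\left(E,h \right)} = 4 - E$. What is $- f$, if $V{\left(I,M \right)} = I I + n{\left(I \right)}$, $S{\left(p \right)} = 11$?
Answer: $-12138 - \frac{\sqrt{1342}}{11} \approx -12141.0$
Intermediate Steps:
$V{\left(I,M \right)} = I^{2} + \sqrt{I + \frac{1}{I}}$ ($V{\left(I,M \right)} = I I + \sqrt{I + \frac{1}{I}} = I^{2} + \sqrt{I + \frac{1}{I}}$)
$f = 12138 + \frac{\sqrt{1342}}{11}$ ($f = \left(11^{2} + \sqrt{11 + \frac{1}{11}}\right) + 12017 = \left(121 + \sqrt{11 + \frac{1}{11}}\right) + 12017 = \left(121 + \sqrt{\frac{122}{11}}\right) + 12017 = \left(121 + \frac{\sqrt{1342}}{11}\right) + 12017 = 12138 + \frac{\sqrt{1342}}{11} \approx 12141.0$)
$- f = - (12138 + \frac{\sqrt{1342}}{11}) = -12138 - \frac{\sqrt{1342}}{11}$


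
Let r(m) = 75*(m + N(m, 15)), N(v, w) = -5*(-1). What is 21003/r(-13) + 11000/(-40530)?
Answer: -28595053/810600 ≈ -35.276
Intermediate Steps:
N(v, w) = 5
r(m) = 375 + 75*m (r(m) = 75*(m + 5) = 75*(5 + m) = 375 + 75*m)
21003/r(-13) + 11000/(-40530) = 21003/(375 + 75*(-13)) + 11000/(-40530) = 21003/(375 - 975) + 11000*(-1/40530) = 21003/(-600) - 1100/4053 = 21003*(-1/600) - 1100/4053 = -7001/200 - 1100/4053 = -28595053/810600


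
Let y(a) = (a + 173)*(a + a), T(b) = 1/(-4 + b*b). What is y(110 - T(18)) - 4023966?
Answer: -202839472959/51200 ≈ -3.9617e+6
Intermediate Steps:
T(b) = 1/(-4 + b²)
y(a) = 2*a*(173 + a) (y(a) = (173 + a)*(2*a) = 2*a*(173 + a))
y(110 - T(18)) - 4023966 = 2*(110 - 1/(-4 + 18²))*(173 + (110 - 1/(-4 + 18²))) - 4023966 = 2*(110 - 1/(-4 + 324))*(173 + (110 - 1/(-4 + 324))) - 4023966 = 2*(110 - 1/320)*(173 + (110 - 1/320)) - 4023966 = 2*(35199/320)*(173 + 35199/320) - 4023966 = 2*(35199/320)*(90559/320) - 4023966 = 3187586241/51200 - 4023966 = -202839472959/51200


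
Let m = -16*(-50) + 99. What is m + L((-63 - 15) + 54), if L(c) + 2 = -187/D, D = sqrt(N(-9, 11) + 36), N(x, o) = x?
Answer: 897 - 187*sqrt(3)/9 ≈ 861.01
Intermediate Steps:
m = 899 (m = 800 + 99 = 899)
D = 3*sqrt(3) (D = sqrt(-9 + 36) = sqrt(27) = 3*sqrt(3) ≈ 5.1962)
L(c) = -2 - 187*sqrt(3)/9
m + L((-63 - 15) + 54) = 899 + (-2 - 187*sqrt(3)/9) = 897 - 187*sqrt(3)/9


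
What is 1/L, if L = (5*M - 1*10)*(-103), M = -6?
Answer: 1/4120 ≈ 0.00024272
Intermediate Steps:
L = 4120 (L = (5*(-6) - 1*10)*(-103) = (-30 - 10)*(-103) = -40*(-103) = 4120)
1/L = 1/4120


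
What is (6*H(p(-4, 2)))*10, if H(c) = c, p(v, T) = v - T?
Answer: -360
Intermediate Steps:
(6*H(p(-4, 2)))*10 = (6*(-4 - 1*2))*10 = (6*(-4 - 2))*10 = (6*(-6))*10 = -36*10 = -360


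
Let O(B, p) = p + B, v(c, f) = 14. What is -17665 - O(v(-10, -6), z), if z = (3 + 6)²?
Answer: -17760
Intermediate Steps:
z = 81 (z = 9² = 81)
O(B, p) = B + p
-17665 - O(v(-10, -6), z) = -17665 - (14 + 81) = -17665 - 1*95 = -17665 - 95 = -17760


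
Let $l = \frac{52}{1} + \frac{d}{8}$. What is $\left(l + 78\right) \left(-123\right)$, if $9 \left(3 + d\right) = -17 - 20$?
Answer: $- \frac{47642}{3} \approx -15881.0$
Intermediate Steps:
$d = - \frac{64}{9}$ ($d = -3 + \frac{-17 - 20}{9} = -3 + \frac{1}{9} \left(-37\right) = -3 - \frac{37}{9} = - \frac{64}{9} \approx -7.1111$)
$l = \frac{460}{9}$ ($l = \frac{52}{1} - \frac{64}{9 \cdot 8} = 52 \cdot 1 - \frac{8}{9} = 52 - \frac{8}{9} = \frac{460}{9} \approx 51.111$)
$\left(l + 78\right) \left(-123\right) = \left(\frac{460}{9} + 78\right) \left(-123\right) = \frac{1162}{9} \left(-123\right) = - \frac{47642}{3}$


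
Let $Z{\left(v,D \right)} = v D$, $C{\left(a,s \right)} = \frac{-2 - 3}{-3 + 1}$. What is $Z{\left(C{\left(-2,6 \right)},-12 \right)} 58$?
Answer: $-1740$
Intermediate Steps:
$C{\left(a,s \right)} = \frac{5}{2}$ ($C{\left(a,s \right)} = - \frac{5}{-2} = \left(-5\right) \left(- \frac{1}{2}\right) = \frac{5}{2}$)
$Z{\left(v,D \right)} = D v$
$Z{\left(C{\left(-2,6 \right)},-12 \right)} 58 = \left(-12\right) \frac{5}{2} \cdot 58 = \left(-30\right) 58 = -1740$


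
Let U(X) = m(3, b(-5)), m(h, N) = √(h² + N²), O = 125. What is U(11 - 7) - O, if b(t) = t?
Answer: -125 + √34 ≈ -119.17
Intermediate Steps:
m(h, N) = √(N² + h²)
U(X) = √34 (U(X) = √((-5)² + 3²) = √(25 + 9) = √34)
U(11 - 7) - O = √34 - 1*125 = √34 - 125 = -125 + √34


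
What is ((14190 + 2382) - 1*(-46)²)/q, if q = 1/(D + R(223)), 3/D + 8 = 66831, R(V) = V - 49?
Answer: 168082875480/66823 ≈ 2.5153e+6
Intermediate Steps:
R(V) = -49 + V
D = 3/66823 (D = 3/(-8 + 66831) = 3/66823 ≈ 4.4895e-5)
q = 66823/11627205 (q = 1/(3/66823 + (-49 + 223)) = 1/(3/66823 + 174) = 1/(11627205/66823) = 66823/11627205 ≈ 0.0057471)
((14190 + 2382) - 1*(-46)²)/q = ((14190 + 2382) - 1*(-46)²)/(66823/11627205) = (16572 - 1*2116)*(11627205/66823) = (16572 - 2116)*(11627205/66823) = 14456*(11627205/66823) = 168082875480/66823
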